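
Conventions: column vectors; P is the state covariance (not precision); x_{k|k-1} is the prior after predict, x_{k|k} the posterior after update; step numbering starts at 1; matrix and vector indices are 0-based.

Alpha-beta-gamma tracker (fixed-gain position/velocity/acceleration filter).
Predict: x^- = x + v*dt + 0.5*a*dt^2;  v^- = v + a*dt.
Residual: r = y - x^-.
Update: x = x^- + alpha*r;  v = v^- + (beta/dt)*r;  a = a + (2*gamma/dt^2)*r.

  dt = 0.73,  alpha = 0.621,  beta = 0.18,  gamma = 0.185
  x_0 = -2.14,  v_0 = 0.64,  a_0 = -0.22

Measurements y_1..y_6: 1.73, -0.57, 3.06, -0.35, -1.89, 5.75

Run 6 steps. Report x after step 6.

step 1: x_pred=-1.7314  r=3.4614  x^+=0.4181  v^+=1.3329  a^+=2.1833
step 2: x_pred=1.9729  r=-2.5429  x^+=0.3938  v^+=2.2997  a^+=0.4178
step 3: x_pred=2.1838  r=0.8762  x^+=2.7279  v^+=2.8207  a^+=1.0261
step 4: x_pred=5.0604  r=-5.4104  x^+=1.7006  v^+=2.2357  a^+=-2.7305
step 5: x_pred=2.6051  r=-4.4951  x^+=-0.1864  v^+=-0.8660  a^+=-5.8515
step 6: x_pred=-2.3776  r=8.1276  x^+=2.6696  v^+=-3.1334  a^+=-0.2083

x_post = 2.6696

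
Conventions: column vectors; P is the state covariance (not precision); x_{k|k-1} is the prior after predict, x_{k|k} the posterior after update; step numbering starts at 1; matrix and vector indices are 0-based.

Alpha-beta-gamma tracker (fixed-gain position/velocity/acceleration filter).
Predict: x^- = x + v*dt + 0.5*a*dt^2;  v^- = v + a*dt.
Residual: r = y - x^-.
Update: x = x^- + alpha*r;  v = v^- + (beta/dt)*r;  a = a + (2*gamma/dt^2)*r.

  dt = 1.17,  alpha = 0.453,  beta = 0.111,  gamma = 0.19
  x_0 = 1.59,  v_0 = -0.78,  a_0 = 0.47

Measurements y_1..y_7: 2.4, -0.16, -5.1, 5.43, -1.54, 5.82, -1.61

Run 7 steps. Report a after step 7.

step 1: x_pred=0.9991  r=1.4009  x^+=1.6337  v^+=-0.0972  a^+=0.8589
step 2: x_pred=2.1079  r=-2.2679  x^+=1.0805  v^+=0.6925  a^+=0.2293
step 3: x_pred=2.0478  r=-7.1478  x^+=-1.1902  v^+=0.2828  a^+=-1.7548
step 4: x_pred=-2.0605  r=7.4905  x^+=1.3327  v^+=-1.0598  a^+=0.3245
step 5: x_pred=0.3149  r=-1.8549  x^+=-0.5254  v^+=-0.8561  a^+=-0.1904
step 6: x_pred=-1.6574  r=7.4774  x^+=1.7299  v^+=-0.3695  a^+=1.8853
step 7: x_pred=2.5879  r=-4.1979  x^+=0.6862  v^+=1.4380  a^+=0.7200

a_post = 0.7200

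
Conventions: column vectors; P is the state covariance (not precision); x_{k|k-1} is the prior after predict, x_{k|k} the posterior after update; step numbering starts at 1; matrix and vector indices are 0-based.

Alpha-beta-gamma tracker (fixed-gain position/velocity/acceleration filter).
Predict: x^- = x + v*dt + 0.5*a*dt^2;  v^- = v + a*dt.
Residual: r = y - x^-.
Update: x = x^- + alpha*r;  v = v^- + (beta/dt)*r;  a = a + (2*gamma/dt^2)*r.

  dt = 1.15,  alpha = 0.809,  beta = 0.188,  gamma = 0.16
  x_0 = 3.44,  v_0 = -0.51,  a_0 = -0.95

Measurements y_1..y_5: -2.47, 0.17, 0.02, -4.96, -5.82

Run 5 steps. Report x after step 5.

step 1: x_pred=2.2253  r=-4.6953  x^+=-1.5732  v^+=-2.3701  a^+=-2.0861
step 2: x_pred=-5.6782  r=5.8482  x^+=-0.9470  v^+=-3.8130  a^+=-0.6710
step 3: x_pred=-5.7757  r=5.7957  x^+=-1.0870  v^+=-3.6373  a^+=0.7313
step 4: x_pred=-4.7862  r=-0.1738  x^+=-4.9268  v^+=-2.8246  a^+=0.6893
step 5: x_pred=-7.7193  r=1.8993  x^+=-6.1828  v^+=-1.7214  a^+=1.1489

x_post = -6.1828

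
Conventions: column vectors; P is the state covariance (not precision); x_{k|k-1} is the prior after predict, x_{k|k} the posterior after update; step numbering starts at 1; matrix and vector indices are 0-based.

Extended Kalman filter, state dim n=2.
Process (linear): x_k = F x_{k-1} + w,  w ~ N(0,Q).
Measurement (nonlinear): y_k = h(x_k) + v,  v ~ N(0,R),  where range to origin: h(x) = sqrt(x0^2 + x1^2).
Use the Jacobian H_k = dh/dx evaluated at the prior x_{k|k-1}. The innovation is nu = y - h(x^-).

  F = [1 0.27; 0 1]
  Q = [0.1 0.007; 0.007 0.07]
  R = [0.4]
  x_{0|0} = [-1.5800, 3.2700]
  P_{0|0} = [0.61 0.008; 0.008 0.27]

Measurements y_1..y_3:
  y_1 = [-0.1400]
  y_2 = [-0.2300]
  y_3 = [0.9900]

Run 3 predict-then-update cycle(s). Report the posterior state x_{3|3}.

step 1: x^-=[-0.6971, 3.2700]  P^-=[0.7340 0.0879; 0.0879 0.3400]  H_jac=[-0.2085 0.9780]  S=[0.7213]  K=[-0.0930; 0.4356]  nu=[-3.4835]  x^+=[-0.3732, 1.7525]  P^+=[0.7278 0.1171; 0.1171 0.2031]
step 2: x^-=[0.1000, 1.7525]  P^-=[0.9058 0.1790; 0.1790 0.2731]  H_jac=[0.0570 0.9984]  S=[0.6955]  K=[0.3311; 0.4067]  nu=[-1.9854]  x^+=[-0.5573, 0.9451]  P^+=[0.8296 0.0853; 0.0853 0.1581]
step 3: x^-=[-0.3021, 0.9451]  P^-=[0.9872 0.1350; 0.1350 0.2281]  H_jac=[-0.3045 0.9525]  S=[0.6202]  K=[-0.2774; 0.2840]  nu=[-0.0022]  x^+=[-0.3015, 0.9444]  P^+=[0.9395 0.1839; 0.1839 0.1781]

x_post = [-0.3015, 0.9444]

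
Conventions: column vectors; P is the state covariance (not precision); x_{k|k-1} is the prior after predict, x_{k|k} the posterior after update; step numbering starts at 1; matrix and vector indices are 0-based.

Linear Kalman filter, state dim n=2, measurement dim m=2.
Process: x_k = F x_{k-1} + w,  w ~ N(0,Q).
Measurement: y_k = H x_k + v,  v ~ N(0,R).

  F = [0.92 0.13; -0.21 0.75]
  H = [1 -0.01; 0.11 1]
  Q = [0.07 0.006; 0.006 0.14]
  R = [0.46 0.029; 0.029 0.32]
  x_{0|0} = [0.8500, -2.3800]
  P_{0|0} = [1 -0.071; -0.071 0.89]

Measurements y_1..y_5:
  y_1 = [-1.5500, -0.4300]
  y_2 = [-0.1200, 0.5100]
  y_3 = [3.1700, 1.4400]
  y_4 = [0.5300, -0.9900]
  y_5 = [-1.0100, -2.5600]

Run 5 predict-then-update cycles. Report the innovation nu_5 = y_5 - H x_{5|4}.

step 1: x^-=[0.4726, -1.9635]  P^-=[0.9145 -0.1475; -0.1475 0.7071]  S=[1.3775 -0.0248; -0.0248 1.0057]  K=[0.6644 -0.0302; -0.0999 0.6845]  nu=[-2.0422, 1.4815]  x^+=[-0.9290, -0.7455]  P^+=[0.3045 -0.0239; -0.0239 0.2188]
step 2: x^-=[-0.9516, -0.3640]  P^-=[0.3257 -0.0473; -0.0473 0.2840]  S=[0.7867 0.0147; 0.0147 0.5975]  K=[0.4152 -0.0295; -0.0725 0.4684]  nu=[0.8280, 0.9787]  x^+=[-0.6367, 0.0343]  P^+=[0.1899 -0.0183; -0.0183 0.1498]
step 3: x^-=[-0.5813, 0.1595]  P^-=[0.2289 -0.0282; -0.0282 0.2384]  S=[0.6895 0.0236; 0.0236 0.5550]  K=[0.3331 -0.0196; -0.0590 0.4265]  nu=[3.7529, 1.3445]  x^+=[0.6424, 0.5115]  P^+=[0.1525 -0.0134; -0.0134 0.1362]
step 4: x^-=[0.6575, 0.2487]  P^-=[0.1982 -0.0191; -0.0191 0.2276]  S=[0.6586 0.0295; 0.0295 0.5458]  K=[0.3017 -0.0113; -0.0510 0.4159]  nu=[-0.1250, -1.3111]  x^+=[0.6345, -0.2901]  P^+=[0.1384 -0.0101; -0.0101 0.1327]
step 5: x^-=[0.5461, -0.3509]  P^-=[0.1869 -0.0145; -0.0145 0.2239]  S=[0.6473 0.0329; 0.0329 0.5430]  K=[0.2894 -0.0063; -0.0468 0.4123]  nu=[-1.5596, -2.2692]  x^+=[0.1091, -1.2135]  P^+=[0.1328 -0.0082; -0.0082 0.1315]

innov = [-1.5596, -2.2692]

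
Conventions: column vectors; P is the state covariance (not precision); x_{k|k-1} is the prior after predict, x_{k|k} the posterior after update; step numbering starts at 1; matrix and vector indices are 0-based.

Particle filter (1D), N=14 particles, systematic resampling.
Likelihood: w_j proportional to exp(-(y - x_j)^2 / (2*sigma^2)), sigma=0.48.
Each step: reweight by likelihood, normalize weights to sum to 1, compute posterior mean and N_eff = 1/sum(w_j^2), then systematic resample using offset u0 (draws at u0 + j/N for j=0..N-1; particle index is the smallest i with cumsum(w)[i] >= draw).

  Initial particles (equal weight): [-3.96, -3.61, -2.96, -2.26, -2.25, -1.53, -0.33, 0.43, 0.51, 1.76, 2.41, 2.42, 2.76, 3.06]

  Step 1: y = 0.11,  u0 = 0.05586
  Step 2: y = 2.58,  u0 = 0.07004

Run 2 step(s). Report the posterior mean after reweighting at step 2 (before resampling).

step 1: w=[0.0000, 0.0000, 0.0000, 0.0000, 0.0000, 0.0013, 0.3027, 0.3690, 0.3256, 0.0013, 0.0000, 0.0000, 0.0000, 0.0000]  mean=0.2250  Neff=2.9952  idx=[6, 6, 6, 6, 7, 7, 7, 7, 7, 8, 8, 8, 8, 8]
step 2: w=[0.0000, 0.0000, 0.0000, 0.0000, 0.0649, 0.0649, 0.0649, 0.0649, 0.0649, 0.1351, 0.1351, 0.1351, 0.1351, 0.1351]  mean=0.4840  Neff=8.9055  idx=[5, 6, 7, 8, 9, 9, 10, 10, 11, 11, 12, 12, 13, 13]

post_mean = 0.4840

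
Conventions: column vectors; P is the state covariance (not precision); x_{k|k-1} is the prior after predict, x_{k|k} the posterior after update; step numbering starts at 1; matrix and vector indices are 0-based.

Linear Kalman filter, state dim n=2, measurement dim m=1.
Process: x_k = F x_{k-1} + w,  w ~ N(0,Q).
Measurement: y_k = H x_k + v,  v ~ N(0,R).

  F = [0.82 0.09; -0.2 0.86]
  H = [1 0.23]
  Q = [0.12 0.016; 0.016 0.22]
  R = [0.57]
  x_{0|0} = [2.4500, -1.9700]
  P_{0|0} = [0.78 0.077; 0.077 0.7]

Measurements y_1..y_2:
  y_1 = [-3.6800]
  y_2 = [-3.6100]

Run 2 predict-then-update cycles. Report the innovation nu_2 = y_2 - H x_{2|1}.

innov = [-2.1921]

step 1: x^-=[1.8317, -2.1842]  P^-=[0.6615 -0.0048; -0.0048 0.7424]  S=[1.2686]  K=[0.5206; 0.1308]  nu=[-5.0093]  x^+=[-0.7761, -2.8394]  P^+=[0.3177 -0.0912; -0.0912 0.7207]
step 2: x^-=[-0.8919, -2.2867]  P^-=[0.3260 -0.0430; -0.0430 0.7971]  S=[0.9184]  K=[0.3442; 0.1528]  nu=[-2.1921]  x^+=[-1.6465, -2.6217]  P^+=[0.2172 -0.0913; -0.0913 0.7757]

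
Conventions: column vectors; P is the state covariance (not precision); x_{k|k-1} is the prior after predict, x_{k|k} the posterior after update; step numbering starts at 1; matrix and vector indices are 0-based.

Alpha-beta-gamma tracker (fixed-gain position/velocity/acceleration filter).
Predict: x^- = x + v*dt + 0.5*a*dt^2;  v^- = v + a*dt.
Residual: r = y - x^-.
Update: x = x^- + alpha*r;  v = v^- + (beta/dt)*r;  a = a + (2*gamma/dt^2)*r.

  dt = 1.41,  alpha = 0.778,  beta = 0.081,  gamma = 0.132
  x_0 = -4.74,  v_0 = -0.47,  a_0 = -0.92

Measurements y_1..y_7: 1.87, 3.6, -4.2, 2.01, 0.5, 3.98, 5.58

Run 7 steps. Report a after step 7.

step 1: x_pred=-6.3172  r=8.1872  x^+=0.0524  v^+=-1.2969  a^+=0.1672
step 2: x_pred=-1.6100  r=5.2100  x^+=2.4434  v^+=-0.7618  a^+=0.8590
step 3: x_pred=2.2231  r=-6.4231  x^+=-2.7741  v^+=0.0804  a^+=0.0061
step 4: x_pred=-2.6547  r=4.6647  x^+=0.9744  v^+=0.3569  a^+=0.6255
step 5: x_pred=2.0995  r=-1.5995  x^+=0.8551  v^+=1.1470  a^+=0.4131
step 6: x_pred=2.8831  r=1.0969  x^+=3.7365  v^+=1.7925  a^+=0.5588
step 7: x_pred=6.8194  r=-1.2394  x^+=5.8551  v^+=2.5092  a^+=0.3942

a_post = 0.3942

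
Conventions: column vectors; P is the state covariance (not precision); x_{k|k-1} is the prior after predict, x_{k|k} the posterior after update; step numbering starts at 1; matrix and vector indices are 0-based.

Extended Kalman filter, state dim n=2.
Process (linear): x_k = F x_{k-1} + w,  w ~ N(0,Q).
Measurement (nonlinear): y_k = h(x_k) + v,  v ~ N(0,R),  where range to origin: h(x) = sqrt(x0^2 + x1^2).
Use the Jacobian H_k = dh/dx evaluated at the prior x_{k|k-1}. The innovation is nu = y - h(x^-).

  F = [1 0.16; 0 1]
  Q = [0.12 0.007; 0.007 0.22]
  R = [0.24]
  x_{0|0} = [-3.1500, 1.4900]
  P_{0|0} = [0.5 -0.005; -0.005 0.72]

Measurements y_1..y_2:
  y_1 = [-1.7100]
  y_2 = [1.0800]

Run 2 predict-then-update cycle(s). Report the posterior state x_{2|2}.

x_post = [-0.1667, -0.9706]

step 1: x^-=[-2.9116, 1.4900]  P^-=[0.6368 0.1172; 0.1172 0.9400]  H_jac=[-0.8902 0.4556]  S=[0.8447]  K=[-0.6079; 0.3834]  nu=[-4.9807]  x^+=[0.1164, -0.4198]  P^+=[0.3246 0.3141; 0.3141 0.8158]
step 2: x^-=[0.0492, -0.4198]  P^-=[0.5660 0.4516; 0.4516 1.0358]  H_jac=[0.1164 -0.9932]  S=[1.1650]  K=[-0.3285; -0.8379]  nu=[0.6573]  x^+=[-0.1667, -0.9706]  P^+=[0.4403 0.1310; 0.1310 0.2178]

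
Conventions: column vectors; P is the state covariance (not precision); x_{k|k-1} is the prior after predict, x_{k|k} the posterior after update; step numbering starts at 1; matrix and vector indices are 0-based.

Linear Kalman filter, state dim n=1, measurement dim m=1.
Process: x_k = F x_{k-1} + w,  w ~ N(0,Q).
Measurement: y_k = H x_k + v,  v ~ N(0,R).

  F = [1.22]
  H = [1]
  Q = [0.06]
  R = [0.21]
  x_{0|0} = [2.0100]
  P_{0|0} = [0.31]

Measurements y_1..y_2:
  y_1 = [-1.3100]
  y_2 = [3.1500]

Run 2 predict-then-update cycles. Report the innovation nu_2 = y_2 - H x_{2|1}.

innov = [3.4304]

step 1: x^-=[2.4522]  P^-=[0.5214]  S=[0.7314]  K=[0.7129]  nu=[-3.7622]  x^+=[-0.2298]  P^+=[0.1497]
step 2: x^-=[-0.2804]  P^-=[0.2828]  S=[0.4928]  K=[0.5739]  nu=[3.4304]  x^+=[1.6883]  P^+=[0.1205]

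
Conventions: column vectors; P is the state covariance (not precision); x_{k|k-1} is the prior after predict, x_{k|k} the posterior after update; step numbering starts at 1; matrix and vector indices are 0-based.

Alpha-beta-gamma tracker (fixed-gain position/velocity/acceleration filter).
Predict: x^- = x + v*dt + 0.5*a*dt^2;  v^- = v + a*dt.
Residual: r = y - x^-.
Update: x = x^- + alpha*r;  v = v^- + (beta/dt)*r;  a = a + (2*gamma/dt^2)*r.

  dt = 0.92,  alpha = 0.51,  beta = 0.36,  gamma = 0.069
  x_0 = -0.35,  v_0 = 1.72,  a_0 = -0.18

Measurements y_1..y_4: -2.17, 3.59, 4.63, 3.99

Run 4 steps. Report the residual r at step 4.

resid = -1.6066

step 1: x_pred=1.1562  r=-3.3262  x^+=-0.5402  v^+=0.2528  a^+=-0.7223
step 2: x_pred=-0.6132  r=4.2032  x^+=1.5304  v^+=1.2330  a^+=-0.0370
step 3: x_pred=2.6492  r=1.9808  x^+=3.6594  v^+=1.9741  a^+=0.2860
step 4: x_pred=5.5966  r=-1.6066  x^+=4.7772  v^+=1.6085  a^+=0.0240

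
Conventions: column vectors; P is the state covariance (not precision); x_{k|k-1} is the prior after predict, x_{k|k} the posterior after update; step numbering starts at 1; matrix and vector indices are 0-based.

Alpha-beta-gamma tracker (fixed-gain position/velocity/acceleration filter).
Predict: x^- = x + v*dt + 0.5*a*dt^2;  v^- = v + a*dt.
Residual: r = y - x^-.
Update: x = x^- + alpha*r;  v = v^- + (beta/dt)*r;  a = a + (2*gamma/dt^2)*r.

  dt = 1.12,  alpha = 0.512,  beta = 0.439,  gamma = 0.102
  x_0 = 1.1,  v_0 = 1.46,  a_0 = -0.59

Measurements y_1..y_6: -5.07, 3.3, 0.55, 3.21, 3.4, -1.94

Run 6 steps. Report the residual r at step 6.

step 1: x_pred=2.3652  r=-7.4352  x^+=-1.4416  v^+=-2.1151  a^+=-1.7992
step 2: x_pred=-4.9390  r=8.2390  x^+=-0.7206  v^+=-0.9008  a^+=-0.4593
step 3: x_pred=-2.0176  r=2.5676  x^+=-0.7030  v^+=-0.4088  a^+=-0.0417
step 4: x_pred=-1.1870  r=4.3970  x^+=1.0643  v^+=1.2680  a^+=0.6734
step 5: x_pred=2.9067  r=0.4933  x^+=3.1593  v^+=2.2155  a^+=0.7536
step 6: x_pred=6.1132  r=-8.0532  x^+=1.9900  v^+=-0.0971  a^+=-0.5561

resid = -8.0532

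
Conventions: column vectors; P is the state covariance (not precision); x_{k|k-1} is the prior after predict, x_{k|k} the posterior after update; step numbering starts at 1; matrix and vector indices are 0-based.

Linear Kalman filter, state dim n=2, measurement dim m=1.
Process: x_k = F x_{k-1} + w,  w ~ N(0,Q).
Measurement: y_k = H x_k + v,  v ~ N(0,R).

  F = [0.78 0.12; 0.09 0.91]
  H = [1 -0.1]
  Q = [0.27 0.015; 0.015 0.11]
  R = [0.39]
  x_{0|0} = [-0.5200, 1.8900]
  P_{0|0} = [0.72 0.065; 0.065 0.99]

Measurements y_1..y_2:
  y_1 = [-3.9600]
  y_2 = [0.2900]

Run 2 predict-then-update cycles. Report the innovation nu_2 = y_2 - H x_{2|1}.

innov = [2.2128]

step 1: x^-=[-0.1788, 1.6731]  P^-=[0.7345 0.2205; 0.2205 0.9463]  S=[1.0898]  K=[0.6537; 0.1155]  nu=[-3.6139]  x^+=[-2.5412, 1.2557]  P^+=[0.2688 0.1382; 0.1382 0.9318]
step 2: x^-=[-1.8314, 0.9140]  P^-=[0.4728 0.2352; 0.2352 0.9064]  S=[0.8248]  K=[0.5447; 0.1753]  nu=[2.2128]  x^+=[-0.6261, 1.3019]  P^+=[0.2281 0.1565; 0.1565 0.8811]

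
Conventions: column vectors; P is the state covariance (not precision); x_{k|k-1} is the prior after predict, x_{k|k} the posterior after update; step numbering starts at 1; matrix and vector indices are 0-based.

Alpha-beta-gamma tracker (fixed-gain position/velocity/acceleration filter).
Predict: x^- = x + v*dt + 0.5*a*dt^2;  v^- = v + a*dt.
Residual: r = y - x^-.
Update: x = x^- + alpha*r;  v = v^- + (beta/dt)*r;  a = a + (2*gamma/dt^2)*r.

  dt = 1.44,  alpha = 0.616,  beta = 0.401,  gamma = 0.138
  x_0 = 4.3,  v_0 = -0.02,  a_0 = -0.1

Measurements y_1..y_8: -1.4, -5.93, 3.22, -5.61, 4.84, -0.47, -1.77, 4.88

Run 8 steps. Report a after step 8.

a_post = -0.3248

step 1: x_pred=4.1675  r=-5.5675  x^+=0.7379  v^+=-1.7144  a^+=-0.8410
step 2: x_pred=-2.6028  r=-3.3272  x^+=-4.6524  v^+=-3.8520  a^+=-1.2839
step 3: x_pred=-11.5304  r=14.7504  x^+=-2.4442  v^+=-1.5933  a^+=0.6794
step 4: x_pred=-4.0341  r=-1.5759  x^+=-5.0048  v^+=-1.0538  a^+=0.4696
step 5: x_pred=-6.0353  r=10.8753  x^+=0.6639  v^+=2.6510  a^+=1.9172
step 6: x_pred=6.4690  r=-6.9390  x^+=2.1946  v^+=3.4794  a^+=0.9936
step 7: x_pred=8.2351  r=-10.0051  x^+=2.0720  v^+=2.1240  a^+=-0.3381
step 8: x_pred=4.7800  r=0.1000  x^+=4.8416  v^+=1.6650  a^+=-0.3248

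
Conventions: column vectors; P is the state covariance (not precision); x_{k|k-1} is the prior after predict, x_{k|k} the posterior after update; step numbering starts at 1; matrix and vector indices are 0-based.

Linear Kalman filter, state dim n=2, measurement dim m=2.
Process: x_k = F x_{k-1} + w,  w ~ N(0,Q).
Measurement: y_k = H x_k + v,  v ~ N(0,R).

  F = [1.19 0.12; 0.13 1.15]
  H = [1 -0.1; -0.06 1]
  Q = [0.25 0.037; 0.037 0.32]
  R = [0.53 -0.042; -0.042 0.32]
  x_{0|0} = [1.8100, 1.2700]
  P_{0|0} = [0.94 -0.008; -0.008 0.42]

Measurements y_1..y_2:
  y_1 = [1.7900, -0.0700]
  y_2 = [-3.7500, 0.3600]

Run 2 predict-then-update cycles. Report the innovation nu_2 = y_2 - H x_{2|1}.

step 1: x^-=[2.3063, 1.6958]  P^-=[1.5849 0.2293; 0.2293 0.8889]  S=[2.0779 0.0047; 0.0047 1.1871]  K=[0.7514 0.1101; 0.0659 0.7370]  nu=[-0.3467, -1.6274]  x^+=[1.8666, 0.4736]  P^+=[0.3964 0.0274; 0.0274 0.2347]
step 2: x^-=[2.2781, 0.7873]  P^-=[0.8225 0.1687; 0.1687 0.6453]  S=[1.3253 0.0138; 0.0138 0.9480]  K=[0.6067 0.1170; 0.0716 0.6690]  nu=[-5.9494, -0.2906]  x^+=[-1.3655, 0.1668]  P^+=[0.3198 0.0312; 0.0312 0.2129]

innov = [-5.9494, -0.2906]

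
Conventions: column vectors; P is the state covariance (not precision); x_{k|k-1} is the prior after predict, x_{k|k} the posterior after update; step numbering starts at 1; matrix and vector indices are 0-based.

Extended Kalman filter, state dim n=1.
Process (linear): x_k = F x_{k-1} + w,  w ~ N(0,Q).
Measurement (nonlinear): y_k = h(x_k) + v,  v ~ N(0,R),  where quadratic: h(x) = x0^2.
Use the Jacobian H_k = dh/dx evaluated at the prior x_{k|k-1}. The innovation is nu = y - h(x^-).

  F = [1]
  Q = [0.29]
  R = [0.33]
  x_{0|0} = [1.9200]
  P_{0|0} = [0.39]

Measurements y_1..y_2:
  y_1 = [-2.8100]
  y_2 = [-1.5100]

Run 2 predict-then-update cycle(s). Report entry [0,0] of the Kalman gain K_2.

K[0,0] = 0.4097

step 1: x^-=[1.9200]  P^-=[0.6800]  H_jac=[3.8400]  S=[10.3570]  K=[0.2521]  nu=[-6.4964]  x^+=[0.2821]  P^+=[0.0217]
step 2: x^-=[0.2821]  P^-=[0.3117]  H_jac=[0.5643]  S=[0.4292]  K=[0.4097]  nu=[-1.5896]  x^+=[-0.3691]  P^+=[0.2396]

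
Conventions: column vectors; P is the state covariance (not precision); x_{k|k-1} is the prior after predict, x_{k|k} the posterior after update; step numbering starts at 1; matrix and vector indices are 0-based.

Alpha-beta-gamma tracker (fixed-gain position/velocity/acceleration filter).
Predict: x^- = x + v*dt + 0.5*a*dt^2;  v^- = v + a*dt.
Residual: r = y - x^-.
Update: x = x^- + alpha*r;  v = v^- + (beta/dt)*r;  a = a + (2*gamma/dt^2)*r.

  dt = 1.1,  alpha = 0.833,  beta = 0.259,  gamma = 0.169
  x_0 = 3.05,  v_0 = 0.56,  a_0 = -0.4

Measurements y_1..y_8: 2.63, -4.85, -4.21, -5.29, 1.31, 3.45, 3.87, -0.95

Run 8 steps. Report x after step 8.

step 1: x_pred=3.4240  r=-0.7940  x^+=2.7626  v^+=-0.0670  a^+=-0.6218
step 2: x_pred=2.3128  r=-7.1628  x^+=-3.6538  v^+=-2.4374  a^+=-2.6226
step 3: x_pred=-7.9217  r=3.7117  x^+=-4.8299  v^+=-4.4484  a^+=-1.5858
step 4: x_pred=-10.6825  r=5.3925  x^+=-6.1905  v^+=-4.9231  a^+=-0.0795
step 5: x_pred=-11.6540  r=12.9640  x^+=-0.8550  v^+=-1.9581  a^+=3.5419
step 6: x_pred=-0.8661  r=4.3161  x^+=2.7292  v^+=2.9542  a^+=4.7475
step 7: x_pred=8.8511  r=-4.9811  x^+=4.7018  v^+=7.0037  a^+=3.3561
step 8: x_pred=14.4363  r=-15.3863  x^+=1.6195  v^+=7.0726  a^+=-0.9419

x_post = 1.6195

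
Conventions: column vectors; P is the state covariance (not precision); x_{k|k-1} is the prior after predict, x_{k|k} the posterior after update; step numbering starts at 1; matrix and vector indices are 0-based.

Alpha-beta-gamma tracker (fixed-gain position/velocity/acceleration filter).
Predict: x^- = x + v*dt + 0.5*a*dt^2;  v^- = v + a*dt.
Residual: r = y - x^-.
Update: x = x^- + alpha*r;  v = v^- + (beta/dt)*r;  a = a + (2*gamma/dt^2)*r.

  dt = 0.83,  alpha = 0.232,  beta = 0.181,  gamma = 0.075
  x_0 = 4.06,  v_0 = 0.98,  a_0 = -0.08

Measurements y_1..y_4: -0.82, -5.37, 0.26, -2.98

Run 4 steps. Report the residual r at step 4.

resid = 4.1811

step 1: x_pred=4.8458  r=-5.6658  x^+=3.5314  v^+=-0.3220  a^+=-1.3137
step 2: x_pred=2.8116  r=-8.1816  x^+=0.9135  v^+=-3.1965  a^+=-3.0951
step 3: x_pred=-2.8057  r=3.0657  x^+=-2.0945  v^+=-5.0969  a^+=-2.4276
step 4: x_pred=-7.1611  r=4.1811  x^+=-6.1911  v^+=-6.2000  a^+=-1.5172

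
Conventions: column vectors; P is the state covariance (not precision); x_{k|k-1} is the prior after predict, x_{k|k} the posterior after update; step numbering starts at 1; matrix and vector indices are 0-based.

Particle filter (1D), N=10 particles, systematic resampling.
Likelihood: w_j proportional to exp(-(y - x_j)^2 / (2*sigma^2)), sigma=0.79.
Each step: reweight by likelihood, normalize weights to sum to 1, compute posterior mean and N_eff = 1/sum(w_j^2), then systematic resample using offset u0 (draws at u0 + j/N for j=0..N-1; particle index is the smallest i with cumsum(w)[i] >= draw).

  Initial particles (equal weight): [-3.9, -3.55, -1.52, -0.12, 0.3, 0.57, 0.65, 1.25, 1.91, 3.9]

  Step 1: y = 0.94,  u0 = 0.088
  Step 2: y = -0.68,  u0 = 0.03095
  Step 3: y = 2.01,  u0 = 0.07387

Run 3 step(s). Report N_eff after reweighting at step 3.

step 1: w=[0.0000, 0.0000, 0.0018, 0.0932, 0.1651, 0.2054, 0.2143, 0.2122, 0.1079, 0.0002]  mean=0.7640  Neff=5.5338  idx=[3, 4, 5, 5, 6, 6, 7, 7, 7, 8]
step 2: w=[0.3169, 0.1888, 0.1165, 0.1165, 0.0988, 0.0988, 0.0206, 0.0206, 0.0206, 0.0019]  mean=0.3607  Neff=5.4341  idx=[0, 0, 0, 1, 1, 2, 3, 3, 4, 5]
step 3: w=[0.0204, 0.0204, 0.0204, 0.0742, 0.0742, 0.1466, 0.1466, 0.1466, 0.1754, 0.1754]  mean=0.5158  Neff=7.2338  idx=[3, 4, 5, 6, 6, 7, 8, 8, 9, 9]

N_eff = 7.2338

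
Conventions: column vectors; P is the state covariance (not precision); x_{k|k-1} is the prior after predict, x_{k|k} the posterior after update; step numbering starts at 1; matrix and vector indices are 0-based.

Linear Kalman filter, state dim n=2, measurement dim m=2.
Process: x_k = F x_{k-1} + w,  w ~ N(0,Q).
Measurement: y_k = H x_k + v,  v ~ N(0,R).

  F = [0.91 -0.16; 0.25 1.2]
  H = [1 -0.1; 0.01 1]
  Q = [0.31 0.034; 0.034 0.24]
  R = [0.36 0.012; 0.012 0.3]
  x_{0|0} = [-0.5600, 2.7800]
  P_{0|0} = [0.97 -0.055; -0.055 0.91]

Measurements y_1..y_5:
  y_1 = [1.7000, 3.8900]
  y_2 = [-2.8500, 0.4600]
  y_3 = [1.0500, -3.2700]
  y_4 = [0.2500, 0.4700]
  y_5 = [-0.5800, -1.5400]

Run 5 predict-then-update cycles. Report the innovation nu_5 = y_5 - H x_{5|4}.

step 1: x^-=[-0.9544, 3.1960]  P^-=[1.1526 0.0221; 0.0221 1.5780]  S=[1.5239 -0.1122; -0.1122 1.8786]  K=[0.7595 0.0633; -0.0273 0.8385]  nu=[2.9740, 0.7035]  x^+=[1.3489, 3.7047]  P^+=[0.2767 0.0253; 0.0253 0.2510]
step 2: x^-=[0.6348, 4.7829]  P^-=[0.5382 0.0754; 0.0754 0.6339]  S=[0.8895 0.0293; 0.0293 0.9354]  K=[0.5944 0.0677; -0.0089 0.6787]  nu=[-3.0065, -4.3292]  x^+=[-1.4454, 1.8712]  P^+=[0.2173 0.0253; 0.0253 0.2033]
step 3: x^-=[-1.6147, 1.8841]  P^-=[0.4878 0.0710; 0.0710 0.5614]  S=[0.8392 0.0317; 0.0317 0.8629]  K=[0.5703 0.0670; -0.0069 0.6517]  nu=[2.8532, -5.1380]  x^+=[-0.3320, -1.4840]  P^+=[0.2086 0.0249; 0.0249 0.1952]
step 4: x^-=[-0.0647, -1.8638]  P^-=[0.4805 0.0701; 0.0701 0.5490]  S=[0.8320 0.0320; 0.0320 0.8505]  K=[0.5665 0.0668; -0.0065 0.6466]  nu=[0.1283, 2.3344]  x^+=[0.1640, -0.3551]  P^+=[0.2072 0.0248; 0.0248 0.1937]
step 5: x^-=[0.2061, -0.3852]  P^-=[0.4794 0.0700; 0.0700 0.5467]  S=[0.8308 0.0321; 0.0321 0.8481]  K=[0.5660 0.0668; -0.0064 0.6456]  nu=[-0.8246, -1.1569]  x^+=[-0.3379, -1.1268]  P^+=[0.2070 0.0248; 0.0248 0.1934]

innov = [-0.8246, -1.1569]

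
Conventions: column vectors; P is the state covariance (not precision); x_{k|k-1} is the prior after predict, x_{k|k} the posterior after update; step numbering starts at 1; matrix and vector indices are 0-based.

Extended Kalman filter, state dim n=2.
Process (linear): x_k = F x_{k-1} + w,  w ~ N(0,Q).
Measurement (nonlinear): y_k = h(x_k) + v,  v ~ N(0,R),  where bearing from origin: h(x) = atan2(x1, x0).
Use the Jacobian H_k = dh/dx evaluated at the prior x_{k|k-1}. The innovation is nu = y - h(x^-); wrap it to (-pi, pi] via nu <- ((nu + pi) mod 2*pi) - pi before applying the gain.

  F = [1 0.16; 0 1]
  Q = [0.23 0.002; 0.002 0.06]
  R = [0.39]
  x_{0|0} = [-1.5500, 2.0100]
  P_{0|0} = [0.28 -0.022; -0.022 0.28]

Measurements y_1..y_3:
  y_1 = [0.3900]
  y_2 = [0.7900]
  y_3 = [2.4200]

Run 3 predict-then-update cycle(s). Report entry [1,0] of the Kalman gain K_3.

K[1,0] = 0.0295

step 1: x^-=[-1.2284, 2.0100]  P^-=[0.5101 0.0248; 0.0248 0.3400]  H_jac=[-0.3622 -0.2214]  S=[0.4776]  K=[-0.3984; -0.1764]  nu=[-1.7294]  x^+=[-0.5394, 2.3151]  P^+=[0.4343 -0.0088; -0.0088 0.3251]
step 2: x^-=[-0.1690, 2.3151]  P^-=[0.6698 0.0453; 0.0453 0.3851]  H_jac=[-0.4297 -0.0314]  S=[0.5153]  K=[-0.5613; -0.0612]  nu=[-0.8537]  x^+=[0.3102, 2.3673]  P^+=[0.5075 0.0276; 0.0276 0.3832]
step 3: x^-=[0.6890, 2.3673]  P^-=[0.7561 0.0909; 0.0909 0.4432]  H_jac=[-0.3894 0.1133]  S=[0.5023]  K=[-0.5657; 0.0295]  nu=[1.1324]  x^+=[0.0484, 2.4008]  P^+=[0.5954 0.0993; 0.0993 0.4428]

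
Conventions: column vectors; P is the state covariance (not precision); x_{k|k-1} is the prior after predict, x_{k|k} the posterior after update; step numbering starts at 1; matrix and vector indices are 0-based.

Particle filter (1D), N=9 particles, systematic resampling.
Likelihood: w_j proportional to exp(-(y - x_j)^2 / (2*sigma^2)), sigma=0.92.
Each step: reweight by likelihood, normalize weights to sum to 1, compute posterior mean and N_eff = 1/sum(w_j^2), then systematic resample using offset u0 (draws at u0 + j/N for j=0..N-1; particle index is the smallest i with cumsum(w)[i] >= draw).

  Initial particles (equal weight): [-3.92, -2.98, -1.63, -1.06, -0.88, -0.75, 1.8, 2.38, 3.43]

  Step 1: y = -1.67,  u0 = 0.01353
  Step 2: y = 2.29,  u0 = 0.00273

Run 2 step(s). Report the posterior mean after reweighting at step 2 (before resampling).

post_mean = -0.8943

step 1: w=[0.0143, 0.1033, 0.2843, 0.2284, 0.1968, 0.1726, 0.0002, 0.0000, 0.0000]  mean=-1.3716  Neff=4.7077  idx=[0, 2, 2, 2, 3, 3, 4, 4, 5]
step 2: w=[0.0000, 0.0091, 0.0091, 0.0091, 0.1055, 0.1055, 0.2109, 0.2109, 0.3398]  mean=-0.8943  Neff=4.4057  idx=[1, 4, 5, 6, 6, 7, 8, 8, 8]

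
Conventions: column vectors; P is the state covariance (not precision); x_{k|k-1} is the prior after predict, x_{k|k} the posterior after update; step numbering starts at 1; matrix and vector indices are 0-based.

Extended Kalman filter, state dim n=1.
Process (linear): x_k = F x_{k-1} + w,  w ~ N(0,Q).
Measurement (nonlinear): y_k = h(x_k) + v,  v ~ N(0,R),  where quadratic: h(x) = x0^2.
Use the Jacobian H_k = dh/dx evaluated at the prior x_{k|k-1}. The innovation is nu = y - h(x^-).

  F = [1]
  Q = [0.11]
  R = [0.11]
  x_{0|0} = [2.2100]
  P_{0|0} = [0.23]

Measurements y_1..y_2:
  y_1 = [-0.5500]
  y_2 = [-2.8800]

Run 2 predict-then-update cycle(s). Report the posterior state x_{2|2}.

x_post = [-0.5663]

step 1: x^-=[2.2100]  P^-=[0.3400]  H_jac=[4.4200]  S=[6.7524]  K=[0.2226]  nu=[-5.4341]  x^+=[1.0006]  P^+=[0.0055]
step 2: x^-=[1.0006]  P^-=[0.1155]  H_jac=[2.0012]  S=[0.5727]  K=[0.4037]  nu=[-3.8812]  x^+=[-0.5663]  P^+=[0.0222]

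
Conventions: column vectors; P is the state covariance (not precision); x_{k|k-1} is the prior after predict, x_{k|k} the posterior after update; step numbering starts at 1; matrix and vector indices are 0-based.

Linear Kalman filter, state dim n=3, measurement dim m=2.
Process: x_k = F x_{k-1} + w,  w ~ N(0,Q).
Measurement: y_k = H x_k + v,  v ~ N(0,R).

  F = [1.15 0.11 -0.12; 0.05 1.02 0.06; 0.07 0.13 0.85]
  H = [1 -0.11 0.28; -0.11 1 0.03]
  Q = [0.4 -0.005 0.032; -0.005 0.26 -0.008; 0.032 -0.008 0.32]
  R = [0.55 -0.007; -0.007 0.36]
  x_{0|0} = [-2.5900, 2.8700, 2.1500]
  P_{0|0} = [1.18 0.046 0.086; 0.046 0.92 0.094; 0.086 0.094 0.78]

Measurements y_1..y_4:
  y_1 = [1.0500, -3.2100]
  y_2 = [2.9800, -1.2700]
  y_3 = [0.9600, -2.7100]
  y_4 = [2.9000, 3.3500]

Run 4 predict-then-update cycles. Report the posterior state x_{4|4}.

x_post = [1.8644, 1.1906, 1.2282]

step 1: x^-=[-2.9208, 2.9269, 2.0193]  P^-=[1.9683 0.2092 0.1585; 0.2092 1.2396 0.2477; 0.1585 0.2477 0.9367]  S=[2.6342 -0.0719; -0.0719 1.5921]  K=[0.7562 0.0325; 0.0750 0.7722; 0.1540 0.1693]  nu=[3.7274, -6.5188]  x^+=[-0.3141, -1.8273, 1.4900]  P^+=[0.4638 0.0619 -0.1475; 0.0619 0.2837 0.0187; -0.1475 0.0187 0.8324]
step 2: x^-=[-0.7411, -1.7902, 1.0070]  P^-=[1.0847 0.1090 -0.1433; 0.1090 0.5670 0.0879; -0.1433 0.0879 0.9162]  S=[1.6037 -0.0463; -0.0463 0.9232]  K=[0.6443 0.0164; 0.0619 0.6072; 0.0688 0.1455]  nu=[3.2422, 0.4084]  x^+=[1.3547, -1.3414, 1.2894]  P^+=[0.4196 0.0539 -0.2122; 0.0539 0.2240 0.0019; -0.2122 0.0019 0.8899]
step 3: x^-=[1.2556, -1.2232, 1.0164]  P^-=[1.0426 0.0878 -0.2188; 0.0878 0.5018 0.0645; -0.2188 0.0645 0.9450]  S=[1.5269 -0.0620; -0.0620 0.8612]  K=[0.6366 0.0070; 0.0567 0.5777; 0.0310 0.1380]  nu=[-0.7147, -1.3792]  x^+=[0.7908, -2.0605, 0.8040]  P^+=[0.4242 0.0521 -0.2443; 0.0521 0.2135 -0.0052; -0.2443 -0.0052 0.9276]
step 4: x^-=[0.5863, -2.0139, 0.4709]  P^-=[1.0577 0.0833 -0.2543; 0.0833 0.4897 0.0572; -0.2543 0.0572 0.9666]  S=[1.5251 -0.0688; -0.0688 0.8502]  K=[0.6410 0.0040; 0.0556 0.5718; 0.0127 0.1353]  nu=[1.9603, 5.4143]  x^+=[1.8644, 1.1906, 1.2282]  P^+=[0.4314 0.0522 -0.2612; 0.0522 0.2114 -0.0087; -0.2612 -0.0087 0.9511]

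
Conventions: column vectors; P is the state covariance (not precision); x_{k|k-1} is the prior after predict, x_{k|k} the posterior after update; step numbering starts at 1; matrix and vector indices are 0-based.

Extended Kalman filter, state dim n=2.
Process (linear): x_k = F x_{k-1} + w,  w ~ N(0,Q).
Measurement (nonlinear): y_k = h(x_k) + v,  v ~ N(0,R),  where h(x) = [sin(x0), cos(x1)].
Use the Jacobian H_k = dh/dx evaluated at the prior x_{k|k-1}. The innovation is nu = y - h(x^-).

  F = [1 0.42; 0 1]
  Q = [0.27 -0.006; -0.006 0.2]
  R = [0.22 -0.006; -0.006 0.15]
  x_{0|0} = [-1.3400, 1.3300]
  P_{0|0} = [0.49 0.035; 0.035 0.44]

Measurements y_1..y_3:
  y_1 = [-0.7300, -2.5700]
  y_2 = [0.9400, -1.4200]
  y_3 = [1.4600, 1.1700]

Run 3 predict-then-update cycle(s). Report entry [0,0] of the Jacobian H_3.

step 1: x^-=[-0.7814, 1.3300]  P^-=[0.8670 0.2138; 0.2138 0.6400]  H_jac=[0.7099 0.0000; 0.0000 -0.9711]  S=[0.6570 -0.1534; -0.1534 0.7536]  K=[0.9161 -0.0890; 0.0404 -0.8165]  nu=[-0.0257, -2.8085]  x^+=[-0.5549, 3.6222]  P^+=[0.2846 0.0194; 0.0194 0.1264]
step 2: x^-=[0.9664, 3.6222]  P^-=[0.5932 0.0665; 0.0665 0.3264]  H_jac=[0.5683 0.0000; 0.0000 0.4623]  S=[0.4116 0.0115; 0.0115 0.2198]  K=[0.8164 0.0973; 0.0728 0.6828]  nu=[0.1172, -0.5333]  x^+=[1.0102, 3.2666]  P^+=[0.3150 0.0210; 0.0210 0.2206]
step 3: x^-=[2.3821, 3.2666]  P^-=[0.6416 0.1076; 0.1076 0.4206]  H_jac=[-0.7252 0.0000; 0.0000 0.1247]  S=[0.5574 -0.0157; -0.0157 0.1565]  K=[-0.8346 0.0018; -0.1309 0.3218]  nu=[0.7715, 2.1622]  x^+=[1.7422, 3.8614]  P^+=[0.2532 0.0424; 0.0424 0.3935]

H_jac[0,0] = -0.7252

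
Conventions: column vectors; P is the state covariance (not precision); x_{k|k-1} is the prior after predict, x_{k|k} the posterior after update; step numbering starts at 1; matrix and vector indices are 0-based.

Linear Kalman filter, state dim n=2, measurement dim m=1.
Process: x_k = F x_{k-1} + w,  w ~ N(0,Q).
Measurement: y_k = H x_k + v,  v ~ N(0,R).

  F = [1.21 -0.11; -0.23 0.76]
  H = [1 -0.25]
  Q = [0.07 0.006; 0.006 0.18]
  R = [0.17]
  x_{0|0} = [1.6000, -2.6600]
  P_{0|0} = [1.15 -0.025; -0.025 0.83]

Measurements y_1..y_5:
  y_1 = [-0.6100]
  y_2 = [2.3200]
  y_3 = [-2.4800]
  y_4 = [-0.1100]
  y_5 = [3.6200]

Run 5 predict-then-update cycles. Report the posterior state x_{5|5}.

step 1: x^-=[2.2286, -2.3896]  P^-=[1.7704 -0.4071; -0.4071 0.7290]  S=[2.1895]  K=[0.8551; -0.2691]  nu=[-3.4360]  x^+=[-0.7094, -1.4648]  P^+=[0.1696 0.0968; 0.0968 0.5704]
step 2: x^-=[-0.6973, -0.9501]  P^-=[0.2994 0.0026; 0.0026 0.4846]  S=[0.4984]  K=[0.5994; -0.2378]  nu=[2.7797]  x^+=[0.9690, -1.6111]  P^+=[0.1203 0.0737; 0.0737 0.4564]
step 3: x^-=[1.3497, -1.4473]  P^-=[0.2321 0.0040; 0.0040 0.4242]  S=[0.4266]  K=[0.5417; -0.2393]  nu=[-4.1915]  x^+=[-0.9208, -0.4443]  P^+=[0.1069 0.0593; 0.0593 0.3998]
step 4: x^-=[-1.0652, -0.1259]  P^-=[0.2156 -0.0012; -0.0012 0.3959]  S=[0.4109]  K=[0.5254; -0.2437]  nu=[0.9238]  x^+=[-0.5799, -0.3510]  P^+=[0.1022 0.0514; 0.0514 0.3715]
step 5: x^-=[-0.6631, -0.1334]  P^-=[0.2104 -0.0049; -0.0049 0.3820]  S=[0.4067]  K=[0.5203; -0.2468]  nu=[4.2498]  x^+=[1.5481, -1.1823]  P^+=[0.1003 0.0473; 0.0473 0.3572]

x_post = [1.5481, -1.1823]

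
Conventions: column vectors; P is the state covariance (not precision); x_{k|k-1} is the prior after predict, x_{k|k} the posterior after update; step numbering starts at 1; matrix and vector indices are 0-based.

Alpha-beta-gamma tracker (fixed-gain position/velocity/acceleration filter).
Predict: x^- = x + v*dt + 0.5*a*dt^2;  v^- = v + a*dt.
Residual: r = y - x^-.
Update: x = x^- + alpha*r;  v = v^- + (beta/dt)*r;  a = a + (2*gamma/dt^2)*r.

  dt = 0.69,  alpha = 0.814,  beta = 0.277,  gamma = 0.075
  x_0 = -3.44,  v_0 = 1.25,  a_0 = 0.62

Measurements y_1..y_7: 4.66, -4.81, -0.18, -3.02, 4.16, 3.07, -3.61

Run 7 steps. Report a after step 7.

a_post = -2.2533

step 1: x_pred=-2.4299  r=7.0899  x^+=3.3413  v^+=4.5240  a^+=2.8537
step 2: x_pred=7.1422  r=-11.9522  x^+=-2.5869  v^+=1.6949  a^+=-0.9119
step 3: x_pred=-1.6345  r=1.4545  x^+=-0.4505  v^+=1.6496  a^+=-0.4537
step 4: x_pred=0.5797  r=-3.5997  x^+=-2.3505  v^+=-0.1085  a^+=-1.5878
step 5: x_pred=-2.8033  r=6.9633  x^+=2.8648  v^+=1.5913  a^+=0.6061
step 6: x_pred=4.1071  r=-1.0371  x^+=3.2629  v^+=1.5932  a^+=0.2793
step 7: x_pred=4.4287  r=-8.0387  x^+=-2.1148  v^+=-1.4412  a^+=-2.2533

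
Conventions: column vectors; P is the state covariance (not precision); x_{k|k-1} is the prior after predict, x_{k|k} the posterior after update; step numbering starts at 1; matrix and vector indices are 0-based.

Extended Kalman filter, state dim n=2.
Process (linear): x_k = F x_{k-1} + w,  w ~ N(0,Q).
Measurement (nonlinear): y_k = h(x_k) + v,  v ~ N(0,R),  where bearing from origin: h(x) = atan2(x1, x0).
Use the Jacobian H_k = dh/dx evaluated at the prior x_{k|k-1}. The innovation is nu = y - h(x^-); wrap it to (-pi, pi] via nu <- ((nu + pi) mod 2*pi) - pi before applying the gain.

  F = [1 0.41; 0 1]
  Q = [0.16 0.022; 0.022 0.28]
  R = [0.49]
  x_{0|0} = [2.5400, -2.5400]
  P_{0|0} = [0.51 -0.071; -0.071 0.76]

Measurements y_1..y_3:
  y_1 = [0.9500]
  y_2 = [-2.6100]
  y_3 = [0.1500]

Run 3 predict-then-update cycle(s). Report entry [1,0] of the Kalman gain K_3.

step 1: x^-=[1.4986, -2.5400]  P^-=[0.7395 0.2626; 0.2626 1.0400]  H_jac=[0.2920 0.1723]  S=[0.6104]  K=[0.4280; 0.4192]  nu=[1.9878]  x^+=[2.3493, -1.7067]  P^+=[0.6277 0.1531; 0.1531 0.9327]
step 2: x^-=[1.6496, -1.7067]  P^-=[1.0701 0.5575; 0.5575 1.2127]  H_jac=[0.3029 0.2928]  S=[0.7911]  K=[0.6161; 0.6624]  nu=[-1.8076]  x^+=[0.5359, -2.9039]  P^+=[0.7698 0.2347; 0.2347 0.8657]
step 3: x^-=[-0.6548, -2.9039]  P^-=[1.2677 0.6116; 0.6116 1.1457]  H_jac=[0.3277 -0.0739]  S=[0.6028]  K=[0.6142; 0.1921]  nu=[1.9426]  x^+=[0.5384, -2.5309]  P^+=[1.0403 0.5405; 0.5405 1.1234]

K[1,0] = 0.1921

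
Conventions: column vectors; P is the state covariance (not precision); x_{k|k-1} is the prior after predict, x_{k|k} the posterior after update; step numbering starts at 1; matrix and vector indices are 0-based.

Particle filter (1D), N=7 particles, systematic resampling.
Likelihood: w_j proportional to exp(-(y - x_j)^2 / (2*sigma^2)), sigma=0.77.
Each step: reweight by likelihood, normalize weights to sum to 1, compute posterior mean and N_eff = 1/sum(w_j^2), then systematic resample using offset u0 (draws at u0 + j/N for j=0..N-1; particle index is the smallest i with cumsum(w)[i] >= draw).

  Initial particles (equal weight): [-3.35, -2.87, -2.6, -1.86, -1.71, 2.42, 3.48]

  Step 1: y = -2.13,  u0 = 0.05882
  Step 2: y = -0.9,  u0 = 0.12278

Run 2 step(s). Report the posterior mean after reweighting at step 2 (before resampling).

step 1: w=[0.0803, 0.1776, 0.2340, 0.2651, 0.2429, 0.0000, 0.0000]  mean=-2.2958  Neff=4.5034  idx=[0, 1, 2, 2, 3, 4, 4]
step 2: w=[0.0035, 0.0207, 0.0478, 0.0478, 0.2514, 0.3144, 0.3144]  mean=-1.8625  Neff=3.7604  idx=[4, 4, 5, 5, 6, 6, 6]

post_mean = -1.8625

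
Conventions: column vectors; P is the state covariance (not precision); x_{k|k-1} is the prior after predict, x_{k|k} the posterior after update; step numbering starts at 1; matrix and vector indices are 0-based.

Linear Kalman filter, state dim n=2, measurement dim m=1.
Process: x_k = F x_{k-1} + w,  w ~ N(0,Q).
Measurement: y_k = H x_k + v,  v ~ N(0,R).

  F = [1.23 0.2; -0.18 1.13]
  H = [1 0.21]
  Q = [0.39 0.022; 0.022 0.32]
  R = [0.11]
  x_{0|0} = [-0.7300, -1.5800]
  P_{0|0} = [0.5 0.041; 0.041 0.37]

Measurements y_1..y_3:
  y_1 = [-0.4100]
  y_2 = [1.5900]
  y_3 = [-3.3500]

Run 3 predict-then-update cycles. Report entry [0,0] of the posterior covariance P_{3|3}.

P_post[0,0] = 0.1467

step 1: x^-=[-1.2139, -1.6540]  P^-=[1.1814 0.0504; 0.0504 0.7920]  S=[1.3475]  K=[0.8846; 0.1608]  nu=[1.1512]  x^+=[-0.1955, -1.4688]  P^+=[0.1270 -0.1413; -0.1413 0.7571]
step 2: x^-=[-0.5343, -1.6246]  P^-=[0.5429 -0.0263; -0.0263 1.3484]  S=[0.7013]  K=[0.7662; 0.3662]  nu=[2.4654]  x^+=[1.3548, -0.7216]  P^+=[0.1311 -0.2231; -0.2231 1.2543]
step 3: x^-=[1.5221, -1.0593]  P^-=[0.5288 -0.0256; -0.0256 2.0166]  S=[0.7170]  K=[0.7300; 0.5549]  nu=[-4.6497]  x^+=[-1.8723, -3.6394]  P^+=[0.1467 -0.3161; -0.3161 1.7958]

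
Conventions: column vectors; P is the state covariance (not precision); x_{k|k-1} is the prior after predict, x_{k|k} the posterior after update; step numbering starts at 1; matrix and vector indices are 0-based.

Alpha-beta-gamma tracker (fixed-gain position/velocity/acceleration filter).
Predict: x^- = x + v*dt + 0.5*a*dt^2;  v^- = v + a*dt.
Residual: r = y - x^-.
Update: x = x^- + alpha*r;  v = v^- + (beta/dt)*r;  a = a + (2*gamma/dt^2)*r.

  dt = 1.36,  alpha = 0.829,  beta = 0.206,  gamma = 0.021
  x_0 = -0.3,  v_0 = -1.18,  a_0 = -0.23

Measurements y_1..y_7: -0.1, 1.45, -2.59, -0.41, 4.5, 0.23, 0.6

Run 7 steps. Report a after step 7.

step 1: x_pred=-2.1175  r=2.0175  x^+=-0.4450  v^+=-1.1872  a^+=-0.1842
step 2: x_pred=-2.2299  r=3.6799  x^+=0.8207  v^+=-0.8803  a^+=-0.1006
step 3: x_pred=-0.4695  r=-2.1205  x^+=-2.2274  v^+=-1.3383  a^+=-0.1488
step 4: x_pred=-4.1851  r=3.7751  x^+=-1.0555  v^+=-0.9689  a^+=-0.0631
step 5: x_pred=-2.4315  r=6.9315  x^+=3.3147  v^+=-0.0047  a^+=0.0943
step 6: x_pred=3.3956  r=-3.1656  x^+=0.7713  v^+=-0.3559  a^+=0.0225
step 7: x_pred=0.3081  r=0.2919  x^+=0.5501  v^+=-0.2811  a^+=0.0291

a_post = 0.0291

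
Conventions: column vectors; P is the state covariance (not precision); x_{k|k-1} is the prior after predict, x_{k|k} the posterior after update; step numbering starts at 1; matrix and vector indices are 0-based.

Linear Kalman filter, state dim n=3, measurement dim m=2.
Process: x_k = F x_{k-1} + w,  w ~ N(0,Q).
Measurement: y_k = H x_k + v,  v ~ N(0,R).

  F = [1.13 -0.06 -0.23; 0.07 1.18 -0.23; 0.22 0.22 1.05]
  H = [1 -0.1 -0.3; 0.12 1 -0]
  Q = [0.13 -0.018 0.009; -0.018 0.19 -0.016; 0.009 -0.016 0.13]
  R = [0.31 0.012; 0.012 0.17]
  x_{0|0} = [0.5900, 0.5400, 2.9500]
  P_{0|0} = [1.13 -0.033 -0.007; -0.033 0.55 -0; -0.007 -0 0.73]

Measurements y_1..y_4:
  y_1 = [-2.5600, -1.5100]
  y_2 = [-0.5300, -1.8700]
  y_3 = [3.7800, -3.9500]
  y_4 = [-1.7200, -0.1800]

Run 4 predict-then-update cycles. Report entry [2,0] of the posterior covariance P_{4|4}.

step 1: x^-=[-0.0442, -0.0000, 3.3461]  P^-=[1.6216 0.0291 0.0906; 0.0291 0.9947 -0.0413; 0.0906 -0.0413 1.0097]  S=[1.9697 0.1450; 0.1450 1.1951]  K=[0.8014 0.0899; -0.0917 0.8464; -0.1047 -0.0128]  nu=[-1.5120, -1.5047]  x^+=[-1.3912, -1.1349, 3.5237]  P^+=[0.3261 -0.0142 0.2602; -0.0142 0.1445 -0.0347; 0.2602 -0.0347 0.9875]
step 2: x^-=[-2.3144, -2.2470, 3.1441]  P^-=[0.4649 -0.0320 0.1458; -0.0320 0.4531 -0.2511; 0.1458 -0.2511 1.3443]  S=[0.8043 0.0610; 0.0610 0.6221]  K=[0.5287 -0.0135; -0.0576 0.7278; -0.2624 -0.3498]  nu=[2.5029, 0.6547]  x^+=[-1.0000, -1.9147, 2.2583]  P^+=[0.2409 -0.0249 0.2655; -0.0249 0.1260 -0.0945; 0.2655 -0.0945 1.2016]
step 3: x^-=[-1.5345, -2.8487, 1.7300]  P^-=[0.3644 -0.0263 0.0835; -0.0263 0.4688 -0.3828; 0.0835 -0.3828 1.5492]  S=[0.7507 0.0947; 0.0947 0.6378]  K=[0.4607 -0.0411; -0.0373 0.7357; -0.3905 -0.5265]  nu=[5.5487, -0.9171]  x^+=[1.0594, -3.7305, 0.0462]  P^+=[0.2075 -0.0264 0.2262; -0.0264 0.1278 -0.1213; 0.2262 -0.1213 1.2190]
step 4: x^-=[1.4104, -4.3384, -0.5392]  P^-=[0.3426 -0.0124 0.0290; -0.0124 0.4877 -0.4203; 0.0290 -0.4203 1.5360]  S=[0.7556 0.1172; 0.1172 0.6596]  K=[0.4492 -0.0362; -0.0291 0.7422; -0.4297 -0.5555]  nu=[-3.7259, 3.9892]  x^+=[-0.4076, -1.2690, -1.1543]  P^+=[0.1931 -0.0239 0.1890; -0.0239 0.1287 -0.1223; 0.1890 -0.1223 1.1370]

P_post[2,0] = 0.1890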